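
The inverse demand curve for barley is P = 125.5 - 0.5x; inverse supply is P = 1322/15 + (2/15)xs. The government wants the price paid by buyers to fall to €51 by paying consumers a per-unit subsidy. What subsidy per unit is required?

Required subsidy s = €57 per unit

At a buyer price of 51, quantity demanded is 251 − 2·51 = 149.
Sellers supply 149 only when they receive Ps = 1322/15 + (2/15)·149 = 108.
s = Ps − Pb = 108 − 51 = 57.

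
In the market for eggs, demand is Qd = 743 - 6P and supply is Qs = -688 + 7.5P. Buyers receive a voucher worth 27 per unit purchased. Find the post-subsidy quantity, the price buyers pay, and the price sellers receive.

Q' = 197; buyers pay 91; sellers receive 118

Pre-subsidy: 743 - 6P = -688 + 7.5P gives P* = 106, Q* = 107.
With the rebate, buyers effectively pay Pb = Ps − 27, where Ps is the price sellers receive.
Demand in terms of Ps becomes Qd = 743 − 6(Ps − 27) = 905 - 6Ps. Setting this equal to supply: 905 - 6Ps = -688 + 7.5Ps, so Ps = 118.
Buyers pay Pb = 118 − 27 = 91; Q' = -688 + 7.5·118 = 197.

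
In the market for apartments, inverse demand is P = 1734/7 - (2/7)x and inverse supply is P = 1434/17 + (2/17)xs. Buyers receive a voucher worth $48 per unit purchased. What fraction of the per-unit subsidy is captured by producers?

Producer share = 7/24

Pre-subsidy: 1734/7 - (2/7)x = 1434/17 + (2/17)x gives x* = 405 and P* = 132.
With the rebate, buyers effectively pay Pb = Ps − 48, where Ps is the price sellers receive.
On the curves, Pb = 1734/7 - (2/7)x and Ps = 1434/17 + (2/17)x; the wedge Ps − Pb = 48 gives 1434/17 + (2/17)x − (1734/7 - (2/7)x) = 48, so x' = 524.
Then Pb = 1734/7 − (2/7)·524 = 98 and Ps = 1434/17 + (2/17)·524 = 146.
Buyers' price falls by P* − Pb = 132 − 98 = 34; sellers' price rises by Ps − P* = 146 − 132 = 14.
So producers capture 14/48 = 7/24 of each unit of subsidy.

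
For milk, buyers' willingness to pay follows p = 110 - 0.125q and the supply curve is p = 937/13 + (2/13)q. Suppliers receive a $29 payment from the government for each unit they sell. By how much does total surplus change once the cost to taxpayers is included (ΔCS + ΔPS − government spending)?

Net change in total surplus = -$1508

Pre-subsidy: 110 - 0.125q = 937/13 + (2/13)q gives q* = 136 and p* = 93.
With the subsidy, sellers receive ps = pb + 29 for each unit, where pb is the price buyers pay.
On the curves, pb = 110 - 0.125q and ps = 937/13 + (2/13)q; the wedge ps − pb = 29 gives 937/13 + (2/13)q − (110 - 0.125q) = 29, so q' = 240.
Then pb = 110 − 0.125·240 = 80 and ps = 937/13 + (2/13)·240 = 109.
ΔCS = ½(136 + 240)(93 − 80) = 2444; ΔPS = ½(136 + 240)(109 − 93) = 3008.
Government spending = 29 × 240 = 6960.
Net change = 2444 + 3008 − 6960 = -1508. The loss equals the DWL triangle ½·29·104.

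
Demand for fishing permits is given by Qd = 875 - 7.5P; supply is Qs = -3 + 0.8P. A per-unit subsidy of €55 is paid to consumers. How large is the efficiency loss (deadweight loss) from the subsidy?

Pre-subsidy: 875 - 7.5P = -3 + 0.8P gives P* = 8780/83, Q* = 6775/83.
With the rebate, buyers effectively pay Pb = Ps − 55, where Ps is the price sellers receive.
Demand in terms of Ps becomes Qd = 875 − 7.5(Ps − 55) = 1287.5 - 7.5Ps. Setting this equal to supply: 1287.5 - 7.5Ps = -3 + 0.8Ps, so Ps = 12905/83.
Buyers pay Pb = 12905/83 − 55 = 8340/83; Q' = -3 + 0.8·(12905/83) = 10075/83.
The subsidy expands output by 10075/83 − 6775/83 = 3300/83 past the efficient level; on those units the gap between marginal cost and willingness to pay runs from 0 up to 55.
DWL = ½ × 55 × 3300/83 = 90750/83.

Deadweight loss = 90750/83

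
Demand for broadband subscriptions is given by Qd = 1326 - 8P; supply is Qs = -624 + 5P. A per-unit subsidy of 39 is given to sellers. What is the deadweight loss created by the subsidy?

Pre-subsidy: 1326 - 8P = -624 + 5P gives P* = 150, Q* = 126.
With the subsidy, sellers receive Ps = Pb + 39 for each unit, where Pb is the price buyers pay.
Supply in terms of Pb becomes Qs = -624 + 5(Pb + 39) = -429 + 5Pb. Setting this equal to demand: 1326 - 8Pb = -429 + 5Pb, so Pb = 135.
Sellers receive Ps = 135 + 39 = 174; Q' = 1326 − 8·135 = 246.
The subsidy expands output by 246 − 126 = 120 past the efficient level; on those units the gap between marginal cost and willingness to pay runs from 0 up to 39.
DWL = ½ × 39 × 120 = 2340.

Deadweight loss = 2340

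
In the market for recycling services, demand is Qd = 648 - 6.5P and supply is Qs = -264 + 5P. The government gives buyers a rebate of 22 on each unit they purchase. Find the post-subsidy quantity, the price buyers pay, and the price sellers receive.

Pre-subsidy: 648 - 6.5P = -264 + 5P gives P* = 1824/23, Q* = 3048/23.
With the rebate, buyers effectively pay Pb = Ps − 22, where Ps is the price sellers receive.
Demand in terms of Ps becomes Qd = 648 − 6.5(Ps − 22) = 791 - 6.5Ps. Setting this equal to supply: 791 - 6.5Ps = -264 + 5Ps, so Ps = 2110/23.
Buyers pay Pb = 2110/23 − 22 = 1604/23; Q' = -264 + 5·(2110/23) = 4478/23.

Q' = 4478/23; buyers pay 1604/23; sellers receive 2110/23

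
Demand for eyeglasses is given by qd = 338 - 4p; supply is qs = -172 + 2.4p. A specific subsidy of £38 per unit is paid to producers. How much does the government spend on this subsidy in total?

Pre-subsidy: 338 - 4p = -172 + 2.4p gives p* = 79.6875, q* = 19.25.
With the subsidy, sellers receive ps = pb + 38 for each unit, where pb is the price buyers pay.
Supply in terms of pb becomes qs = -172 + 2.4(pb + 38) = -80.8 + 2.4pb. Setting this equal to demand: 338 - 4pb = -80.8 + 2.4pb, so pb = 65.4375.
Sellers receive ps = 65.4375 + 38 = 103.4375; q' = 338 − 4·65.4375 = 76.25.
Government outlay = subsidy × quantity = 38 × 76.25 = 2897.5.

Government cost = £2897.5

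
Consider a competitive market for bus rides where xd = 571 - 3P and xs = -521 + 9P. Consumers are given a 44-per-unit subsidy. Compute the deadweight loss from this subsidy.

Pre-subsidy: 571 - 3P = -521 + 9P gives P* = 91, x* = 298.
With the rebate, buyers effectively pay Pb = Ps − 44, where Ps is the price sellers receive.
Demand in terms of Ps becomes xd = 571 − 3(Ps − 44) = 703 - 3Ps. Setting this equal to supply: 703 - 3Ps = -521 + 9Ps, so Ps = 102.
Buyers pay Pb = 102 − 44 = 58; x' = -521 + 9·102 = 397.
The subsidy expands output by 397 − 298 = 99 past the efficient level; on those units the gap between marginal cost and willingness to pay runs from 0 up to 44.
DWL = ½ × 44 × 99 = 2178.

Deadweight loss = 2178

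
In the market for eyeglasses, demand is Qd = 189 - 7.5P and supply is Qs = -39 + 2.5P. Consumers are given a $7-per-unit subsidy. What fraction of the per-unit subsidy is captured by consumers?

Pre-subsidy: 189 - 7.5P = -39 + 2.5P gives P* = 22.8, Q* = 18.
With the rebate, buyers effectively pay Pb = Ps − 7, where Ps is the price sellers receive.
Demand in terms of Ps becomes Qd = 189 − 7.5(Ps − 7) = 241.5 - 7.5Ps. Setting this equal to supply: 241.5 - 7.5Ps = -39 + 2.5Ps, so Ps = 28.05.
Buyers pay Pb = 28.05 − 7 = 21.05; Q' = -39 + 2.5·28.05 = 31.125.
Buyers' price falls by P* − Pb = 22.8 − 21.05 = 1.75; sellers' price rises by Ps − P* = 28.05 − 22.8 = 5.25.
So consumers capture 1.75/7 = 0.25 of each unit of subsidy.

Consumer share = 0.25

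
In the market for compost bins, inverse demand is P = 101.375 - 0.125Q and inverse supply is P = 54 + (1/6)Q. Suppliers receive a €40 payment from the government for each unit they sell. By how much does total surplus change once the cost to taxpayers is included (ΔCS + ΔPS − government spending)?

Net change in total surplus = -19200/7

Pre-subsidy: 101.375 - 0.125Q = 54 + (1/6)Q gives Q* = 1137/7 and P* = 1135/14.
With the subsidy, sellers receive Ps = Pb + 40 for each unit, where Pb is the price buyers pay.
On the curves, Pb = 101.375 - 0.125Q and Ps = 54 + (1/6)Q; the wedge Ps − Pb = 40 gives 54 + (1/6)Q − (101.375 - 0.125Q) = 40, so Q' = 2097/7.
Then Pb = 101.375 − 0.125·(2097/7) = 895/14 and Ps = 54 + (1/6)·(2097/7) = 1455/14.
ΔCS = ½(1137/7 + 2097/7)(1135/14 − 895/14) = 3960; ΔPS = ½(1137/7 + 2097/7)(1455/14 − 1135/14) = 5280.
Government spending = 40 × 2097/7 = 83880/7.
Net change = 3960 + 5280 − 83880/7 = -19200/7. The loss equals the DWL triangle ½·40·960/7.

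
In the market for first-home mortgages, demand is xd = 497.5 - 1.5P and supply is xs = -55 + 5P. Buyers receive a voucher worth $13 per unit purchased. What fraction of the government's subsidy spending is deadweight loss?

DWL / government spending = 3/154

Pre-subsidy: 497.5 - 1.5P = -55 + 5P gives P* = 85, x* = 370.
With the rebate, buyers effectively pay Pb = Ps − 13, where Ps is the price sellers receive.
Demand in terms of Ps becomes xd = 497.5 − 1.5(Ps − 13) = 517 - 1.5Ps. Setting this equal to supply: 517 - 1.5Ps = -55 + 5Ps, so Ps = 88.
Buyers pay Pb = 88 − 13 = 75; x' = -55 + 5·88 = 385.
ΔCS = ½(370 + 385)(85 − 75) = 3775; ΔPS = ½(370 + 385)(88 − 85) = 1132.5.
Government spending = 13 × 385 = 5005.
DWL = ½ × 13 × (385 − 370) = 97.5; fraction = 97.5 / 5005 = 3/154.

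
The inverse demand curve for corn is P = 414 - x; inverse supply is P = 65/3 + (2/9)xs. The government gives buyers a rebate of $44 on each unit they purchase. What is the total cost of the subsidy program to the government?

Pre-subsidy: 414 - x = 65/3 + (2/9)x gives x* = 321 and P* = 93.
With the rebate, buyers effectively pay Pb = Ps − 44, where Ps is the price sellers receive.
On the curves, Pb = 414 - x and Ps = 65/3 + (2/9)x; the wedge Ps − Pb = 44 gives 65/3 + (2/9)x − (414 - x) = 44, so x' = 357.
Then Pb = 414 − 1·357 = 57 and Ps = 65/3 + (2/9)·357 = 101.
Government outlay = subsidy × quantity = 44 × 357 = 15708.

Government cost = $15708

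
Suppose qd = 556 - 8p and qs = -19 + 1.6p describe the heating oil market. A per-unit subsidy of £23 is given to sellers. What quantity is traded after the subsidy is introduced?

q' = 107.5

Pre-subsidy: 556 - 8p = -19 + 1.6p gives p* = 2875/48, q* = 461/6.
With the subsidy, sellers receive ps = pb + 23 for each unit, where pb is the price buyers pay.
Supply in terms of pb becomes qs = -19 + 1.6(pb + 23) = 17.8 + 1.6pb. Setting this equal to demand: 556 - 8pb = 17.8 + 1.6pb, so pb = 56.0625.
Sellers receive ps = 56.0625 + 23 = 79.0625; q' = 556 − 8·56.0625 = 107.5.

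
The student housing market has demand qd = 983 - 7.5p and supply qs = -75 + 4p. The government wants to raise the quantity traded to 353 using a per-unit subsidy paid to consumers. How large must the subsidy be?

At q = 353, invert demand for the buyer price: pb = (983 − 353)/7.5 = 84; invert supply for the seller price: ps = (353 − (-75))/4 = 107.
The subsidy must fill the gap: s = ps − pb = 107 − 84 = 23.

Required subsidy s = 23 per unit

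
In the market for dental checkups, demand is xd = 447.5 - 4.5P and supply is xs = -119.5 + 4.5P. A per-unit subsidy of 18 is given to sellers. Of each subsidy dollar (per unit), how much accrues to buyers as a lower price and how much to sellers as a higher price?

Buyers gain 9 per unit; sellers gain 9 per unit

Pre-subsidy: 447.5 - 4.5P = -119.5 + 4.5P gives P* = 63, x* = 164.
With the subsidy, sellers receive Ps = Pb + 18 for each unit, where Pb is the price buyers pay.
Supply in terms of Pb becomes xs = -119.5 + 4.5(Pb + 18) = -38.5 + 4.5Pb. Setting this equal to demand: 447.5 - 4.5Pb = -38.5 + 4.5Pb, so Pb = 54.
Sellers receive Ps = 54 + 18 = 72; x' = 447.5 − 4.5·54 = 204.5.
Buyers' price falls by P* − Pb = 63 − 54 = 9; sellers' price rises by Ps − P* = 72 − 63 = 9.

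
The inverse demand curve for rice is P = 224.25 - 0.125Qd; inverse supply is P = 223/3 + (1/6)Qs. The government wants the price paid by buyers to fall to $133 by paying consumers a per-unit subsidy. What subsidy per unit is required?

Required subsidy s = $63 per unit

At a buyer price of 133, quantity demanded is 1794 − 8·133 = 730.
Sellers supply 730 only when they receive Ps = 223/3 + (1/6)·730 = 196.
s = Ps − Pb = 196 − 133 = 63.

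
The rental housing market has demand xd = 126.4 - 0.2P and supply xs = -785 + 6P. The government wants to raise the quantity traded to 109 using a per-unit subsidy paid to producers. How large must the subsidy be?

Required subsidy s = 62 per unit

At x = 109, invert demand for the buyer price: Pb = (126.4 − 109)/0.2 = 87; invert supply for the seller price: Ps = (109 − (-785))/6 = 149.
The subsidy must fill the gap: s = Ps − Pb = 149 − 87 = 62.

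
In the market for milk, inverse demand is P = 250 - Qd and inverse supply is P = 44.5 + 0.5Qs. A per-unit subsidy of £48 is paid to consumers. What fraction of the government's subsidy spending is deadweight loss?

DWL / government spending = 16/169

Pre-subsidy: 250 - Q = 44.5 + 0.5Q gives Q* = 137 and P* = 113.
With the rebate, buyers effectively pay Pb = Ps − 48, where Ps is the price sellers receive.
On the curves, Pb = 250 - Q and Ps = 44.5 + 0.5Q; the wedge Ps − Pb = 48 gives 44.5 + 0.5Q − (250 - Q) = 48, so Q' = 169.
Then Pb = 250 − 1·169 = 81 and Ps = 44.5 + 0.5·169 = 129.
ΔCS = ½(137 + 169)(113 − 81) = 4896; ΔPS = ½(137 + 169)(129 − 113) = 2448.
Government spending = 48 × 169 = 8112.
DWL = ½ × 48 × (169 − 137) = 768; fraction = 768 / 8112 = 16/169.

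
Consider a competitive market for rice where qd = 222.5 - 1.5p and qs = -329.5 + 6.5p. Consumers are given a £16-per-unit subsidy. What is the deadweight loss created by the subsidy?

Deadweight loss = £156

Pre-subsidy: 222.5 - 1.5p = -329.5 + 6.5p gives p* = 69, q* = 119.
With the rebate, buyers effectively pay pb = ps − 16, where ps is the price sellers receive.
Demand in terms of ps becomes qd = 222.5 − 1.5(ps − 16) = 246.5 - 1.5ps. Setting this equal to supply: 246.5 - 1.5ps = -329.5 + 6.5ps, so ps = 72.
Buyers pay pb = 72 − 16 = 56; q' = -329.5 + 6.5·72 = 138.5.
The subsidy expands output by 138.5 − 119 = 19.5 past the efficient level; on those units the gap between marginal cost and willingness to pay runs from 0 up to 16.
DWL = ½ × 16 × 19.5 = 156.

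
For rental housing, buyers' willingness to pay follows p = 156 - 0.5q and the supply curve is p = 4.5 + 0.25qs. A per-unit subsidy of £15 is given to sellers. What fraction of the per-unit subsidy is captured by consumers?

Pre-subsidy: 156 - 0.5q = 4.5 + 0.25q gives q* = 202 and p* = 55.
With the subsidy, sellers receive ps = pb + 15 for each unit, where pb is the price buyers pay.
On the curves, pb = 156 - 0.5q and ps = 4.5 + 0.25q; the wedge ps − pb = 15 gives 4.5 + 0.25q − (156 - 0.5q) = 15, so q' = 222.
Then pb = 156 − 0.5·222 = 45 and ps = 4.5 + 0.25·222 = 60.
Buyers' price falls by p* − pb = 55 − 45 = 10; sellers' price rises by ps − p* = 60 − 55 = 5.
So consumers capture 10/15 = 2/3 of each unit of subsidy.

Consumer share = 2/3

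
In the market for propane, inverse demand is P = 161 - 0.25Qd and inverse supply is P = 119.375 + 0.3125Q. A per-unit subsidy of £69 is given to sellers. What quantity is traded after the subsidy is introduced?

Q' = 590/3

Pre-subsidy: 161 - 0.25Q = 119.375 + 0.3125Q gives Q* = 74 and P* = 142.5.
With the subsidy, sellers receive Ps = Pb + 69 for each unit, where Pb is the price buyers pay.
On the curves, Pb = 161 - 0.25Q and Ps = 119.375 + 0.3125Q; the wedge Ps − Pb = 69 gives 119.375 + 0.3125Q − (161 - 0.25Q) = 69, so Q' = 590/3.
Then Pb = 161 − 0.25·(590/3) = 671/6 and Ps = 119.375 + 0.3125·(590/3) = 1085/6.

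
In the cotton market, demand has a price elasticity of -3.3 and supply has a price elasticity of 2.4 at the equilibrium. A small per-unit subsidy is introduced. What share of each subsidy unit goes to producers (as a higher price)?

For a small subsidy around the equilibrium, the benefit split depends on the relative slopes, which at a point are proportional to the elasticities.
Buyer share = εs/(εs + |εd|) = 2.4/(2.4 + 3.3) = 8/19; seller share = |εd|/(εs + |εd|) = 11/19.
So producers capture 11/19 of the subsidy.

Producer share = 11/19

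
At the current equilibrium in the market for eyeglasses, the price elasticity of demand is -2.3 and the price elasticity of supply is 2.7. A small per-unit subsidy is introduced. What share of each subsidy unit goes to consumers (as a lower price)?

Consumer share = 0.54

For a small subsidy around the equilibrium, the benefit split depends on the relative slopes, which at a point are proportional to the elasticities.
Buyer share = εs/(εs + |εd|) = 2.7/(2.7 + 2.3) = 0.54; seller share = |εd|/(εs + |εd|) = 0.46.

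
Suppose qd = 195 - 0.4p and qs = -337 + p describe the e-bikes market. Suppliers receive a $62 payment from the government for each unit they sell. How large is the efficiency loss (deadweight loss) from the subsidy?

Pre-subsidy: 195 - 0.4p = -337 + p gives p* = 380, q* = 43.
With the subsidy, sellers receive ps = pb + 62 for each unit, where pb is the price buyers pay.
Supply in terms of pb becomes qs = -337 + 1(pb + 62) = -275 + pb. Setting this equal to demand: 195 - 0.4pb = -275 + pb, so pb = 2350/7.
Sellers receive ps = 2350/7 + 62 = 2784/7; q' = 195 − 0.4·(2350/7) = 425/7.
The subsidy expands output by 425/7 − 43 = 124/7 past the efficient level; on those units the gap between marginal cost and willingness to pay runs from 0 up to 62.
DWL = ½ × 62 × 124/7 = 3844/7.

Deadweight loss = 3844/7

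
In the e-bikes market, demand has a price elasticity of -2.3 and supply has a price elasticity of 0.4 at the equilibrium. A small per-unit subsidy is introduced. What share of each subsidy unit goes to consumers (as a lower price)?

Consumer share = 4/27

For a small subsidy around the equilibrium, the benefit split depends on the relative slopes, which at a point are proportional to the elasticities.
Buyer share = εs/(εs + |εd|) = 0.4/(0.4 + 2.3) = 4/27; seller share = |εd|/(εs + |εd|) = 23/27.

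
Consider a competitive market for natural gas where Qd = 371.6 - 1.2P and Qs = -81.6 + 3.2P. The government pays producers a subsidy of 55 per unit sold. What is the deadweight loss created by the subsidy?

Pre-subsidy: 371.6 - 1.2P = -81.6 + 3.2P gives P* = 103, Q* = 248.
With the subsidy, sellers receive Ps = Pb + 55 for each unit, where Pb is the price buyers pay.
Supply in terms of Pb becomes Qs = -81.6 + 3.2(Pb + 55) = 94.4 + 3.2Pb. Setting this equal to demand: 371.6 - 1.2Pb = 94.4 + 3.2Pb, so Pb = 63.
Sellers receive Ps = 63 + 55 = 118; Q' = 371.6 − 1.2·63 = 296.
The subsidy expands output by 296 − 248 = 48 past the efficient level; on those units the gap between marginal cost and willingness to pay runs from 0 up to 55.
DWL = ½ × 55 × 48 = 1320.

Deadweight loss = 1320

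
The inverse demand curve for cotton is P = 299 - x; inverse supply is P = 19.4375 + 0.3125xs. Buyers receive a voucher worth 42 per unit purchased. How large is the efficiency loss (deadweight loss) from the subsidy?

Deadweight loss = 672

Pre-subsidy: 299 - x = 19.4375 + 0.3125x gives x* = 213 and P* = 86.
With the rebate, buyers effectively pay Pb = Ps − 42, where Ps is the price sellers receive.
On the curves, Pb = 299 - x and Ps = 19.4375 + 0.3125x; the wedge Ps − Pb = 42 gives 19.4375 + 0.3125x − (299 - x) = 42, so x' = 245.
Then Pb = 299 − 1·245 = 54 and Ps = 19.4375 + 0.3125·245 = 96.
The subsidy expands output by 245 − 213 = 32 past the efficient level; on those units the gap between marginal cost and willingness to pay runs from 0 up to 42.
DWL = ½ × 42 × 32 = 672.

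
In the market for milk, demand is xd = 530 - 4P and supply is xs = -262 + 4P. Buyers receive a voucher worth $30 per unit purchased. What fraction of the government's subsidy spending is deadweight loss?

DWL / government spending = 15/97

Pre-subsidy: 530 - 4P = -262 + 4P gives P* = 99, x* = 134.
With the rebate, buyers effectively pay Pb = Ps − 30, where Ps is the price sellers receive.
Demand in terms of Ps becomes xd = 530 − 4(Ps − 30) = 650 - 4Ps. Setting this equal to supply: 650 - 4Ps = -262 + 4Ps, so Ps = 114.
Buyers pay Pb = 114 − 30 = 84; x' = -262 + 4·114 = 194.
ΔCS = ½(134 + 194)(99 − 84) = 2460; ΔPS = ½(134 + 194)(114 − 99) = 2460.
Government spending = 30 × 194 = 5820.
DWL = ½ × 30 × (194 − 134) = 900; fraction = 900 / 5820 = 15/97.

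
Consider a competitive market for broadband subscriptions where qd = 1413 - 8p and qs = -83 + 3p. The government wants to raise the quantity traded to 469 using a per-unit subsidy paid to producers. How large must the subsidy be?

Required subsidy s = 66 per unit

At q = 469, invert demand for the buyer price: pb = (1413 − 469)/8 = 118; invert supply for the seller price: ps = (469 − (-83))/3 = 184.
The subsidy must fill the gap: s = ps − pb = 184 − 118 = 66.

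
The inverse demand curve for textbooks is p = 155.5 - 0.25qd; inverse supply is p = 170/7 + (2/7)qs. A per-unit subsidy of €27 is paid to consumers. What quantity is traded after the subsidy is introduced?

q' = 886/3

Pre-subsidy: 155.5 - 0.25q = 170/7 + (2/7)q gives q* = 3674/15 and p* = 1414/15.
With the rebate, buyers effectively pay pb = ps − 27, where ps is the price sellers receive.
On the curves, pb = 155.5 - 0.25q and ps = 170/7 + (2/7)q; the wedge ps − pb = 27 gives 170/7 + (2/7)q − (155.5 - 0.25q) = 27, so q' = 886/3.
Then pb = 155.5 − 0.25·(886/3) = 245/3 and ps = 170/7 + (2/7)·(886/3) = 326/3.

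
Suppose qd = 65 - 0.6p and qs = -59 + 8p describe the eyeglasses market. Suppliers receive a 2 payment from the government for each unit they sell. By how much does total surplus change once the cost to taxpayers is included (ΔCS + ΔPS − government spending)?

Net change in total surplus = -48/43

Pre-subsidy: 65 - 0.6p = -59 + 8p gives p* = 620/43, q* = 2423/43.
With the subsidy, sellers receive ps = pb + 2 for each unit, where pb is the price buyers pay.
Supply in terms of pb becomes qs = -59 + 8(pb + 2) = -43 + 8pb. Setting this equal to demand: 65 - 0.6pb = -43 + 8pb, so pb = 540/43.
Sellers receive ps = 540/43 + 2 = 626/43; q' = 65 − 0.6·(540/43) = 2471/43.
ΔCS = ½(2423/43 + 2471/43)(620/43 − 540/43) = 195760/1849; ΔPS = ½(2423/43 + 2471/43)(626/43 − 620/43) = 14682/1849.
Government spending = 2 × 2471/43 = 4942/43.
Net change = 195760/1849 + 14682/1849 − 4942/43 = -48/43. The loss equals the DWL triangle ½·2·48/43.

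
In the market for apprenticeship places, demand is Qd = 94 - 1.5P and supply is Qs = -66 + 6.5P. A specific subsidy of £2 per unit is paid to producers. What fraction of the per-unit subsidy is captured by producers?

Pre-subsidy: 94 - 1.5P = -66 + 6.5P gives P* = 20, Q* = 64.
With the subsidy, sellers receive Ps = Pb + 2 for each unit, where Pb is the price buyers pay.
Supply in terms of Pb becomes Qs = -66 + 6.5(Pb + 2) = -53 + 6.5Pb. Setting this equal to demand: 94 - 1.5Pb = -53 + 6.5Pb, so Pb = 18.375.
Sellers receive Ps = 18.375 + 2 = 20.375; Q' = 94 − 1.5·18.375 = 66.4375.
Buyers' price falls by P* − Pb = 20 − 18.375 = 1.625; sellers' price rises by Ps − P* = 20.375 − 20 = 0.375.
So producers capture 0.375/2 = 0.1875 of each unit of subsidy.

Producer share = 0.1875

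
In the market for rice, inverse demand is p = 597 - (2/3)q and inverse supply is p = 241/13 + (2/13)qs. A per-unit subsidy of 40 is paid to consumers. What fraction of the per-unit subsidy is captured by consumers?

Consumer share = 0.8125

Pre-subsidy: 597 - (2/3)q = 241/13 + (2/13)q gives q* = 705 and p* = 127.
With the rebate, buyers effectively pay pb = ps − 40, where ps is the price sellers receive.
On the curves, pb = 597 - (2/3)q and ps = 241/13 + (2/13)q; the wedge ps − pb = 40 gives 241/13 + (2/13)q − (597 - (2/3)q) = 40, so q' = 753.75.
Then pb = 597 − (2/3)·753.75 = 94.5 and ps = 241/13 + (2/13)·753.75 = 134.5.
Buyers' price falls by p* − pb = 127 − 94.5 = 32.5; sellers' price rises by ps − p* = 134.5 − 127 = 7.5.
So consumers capture 32.5/40 = 0.8125 of each unit of subsidy.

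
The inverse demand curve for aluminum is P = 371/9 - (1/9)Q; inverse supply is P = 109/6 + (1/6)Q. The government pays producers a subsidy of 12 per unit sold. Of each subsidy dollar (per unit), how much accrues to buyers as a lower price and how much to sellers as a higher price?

Pre-subsidy: 371/9 - (1/9)Q = 109/6 + (1/6)Q gives Q* = 83 and P* = 32.
With the subsidy, sellers receive Ps = Pb + 12 for each unit, where Pb is the price buyers pay.
On the curves, Pb = 371/9 - (1/9)Q and Ps = 109/6 + (1/6)Q; the wedge Ps − Pb = 12 gives 109/6 + (1/6)Q − (371/9 - (1/9)Q) = 12, so Q' = 126.2.
Then Pb = 371/9 − (1/9)·126.2 = 27.2 and Ps = 109/6 + (1/6)·126.2 = 39.2.
Buyers' price falls by P* − Pb = 32 − 27.2 = 4.8; sellers' price rises by Ps − P* = 39.2 − 32 = 7.2.

Buyers gain 4.8 per unit; sellers gain 7.2 per unit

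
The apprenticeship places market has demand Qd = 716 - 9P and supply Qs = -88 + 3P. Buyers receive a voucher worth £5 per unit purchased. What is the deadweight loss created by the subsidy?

Pre-subsidy: 716 - 9P = -88 + 3P gives P* = 67, Q* = 113.
With the rebate, buyers effectively pay Pb = Ps − 5, where Ps is the price sellers receive.
Demand in terms of Ps becomes Qd = 716 − 9(Ps − 5) = 761 - 9Ps. Setting this equal to supply: 761 - 9Ps = -88 + 3Ps, so Ps = 70.75.
Buyers pay Pb = 70.75 − 5 = 65.75; Q' = -88 + 3·70.75 = 124.25.
The subsidy expands output by 124.25 − 113 = 11.25 past the efficient level; on those units the gap between marginal cost and willingness to pay runs from 0 up to 5.
DWL = ½ × 5 × 11.25 = 28.125.

Deadweight loss = £28.125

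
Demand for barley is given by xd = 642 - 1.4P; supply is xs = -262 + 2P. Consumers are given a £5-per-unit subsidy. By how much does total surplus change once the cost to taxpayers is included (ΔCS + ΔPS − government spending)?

Net change in total surplus = -175/17

Pre-subsidy: 642 - 1.4P = -262 + 2P gives P* = 4520/17, x* = 4586/17.
With the rebate, buyers effectively pay Pb = Ps − 5, where Ps is the price sellers receive.
Demand in terms of Ps becomes xd = 642 − 1.4(Ps − 5) = 649 - 1.4Ps. Setting this equal to supply: 649 - 1.4Ps = -262 + 2Ps, so Ps = 4555/17.
Buyers pay Pb = 4555/17 − 5 = 4470/17; x' = -262 + 2·(4555/17) = 4656/17.
ΔCS = ½(4586/17 + 4656/17)(4520/17 − 4470/17) = 231050/289; ΔPS = ½(4586/17 + 4656/17)(4555/17 − 4520/17) = 161735/289.
Government spending = 5 × 4656/17 = 23280/17.
Net change = 231050/289 + 161735/289 − 23280/17 = -175/17. The loss equals the DWL triangle ½·5·70/17.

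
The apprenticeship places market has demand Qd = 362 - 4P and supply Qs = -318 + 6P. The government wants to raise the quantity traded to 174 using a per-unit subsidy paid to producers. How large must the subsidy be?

At Q = 174, invert demand for the buyer price: Pb = (362 − 174)/4 = 47; invert supply for the seller price: Ps = (174 − (-318))/6 = 82.
The subsidy must fill the gap: s = Ps − Pb = 82 − 47 = 35.

Required subsidy s = 35 per unit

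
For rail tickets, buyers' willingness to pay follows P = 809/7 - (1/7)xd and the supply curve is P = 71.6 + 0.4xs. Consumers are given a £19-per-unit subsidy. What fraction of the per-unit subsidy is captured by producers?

Producer share = 14/19

Pre-subsidy: 809/7 - (1/7)x = 71.6 + 0.4x gives x* = 81 and P* = 104.
With the rebate, buyers effectively pay Pb = Ps − 19, where Ps is the price sellers receive.
On the curves, Pb = 809/7 - (1/7)x and Ps = 71.6 + 0.4x; the wedge Ps − Pb = 19 gives 71.6 + 0.4x − (809/7 - (1/7)x) = 19, so x' = 116.
Then Pb = 809/7 − (1/7)·116 = 99 and Ps = 71.6 + 0.4·116 = 118.
Buyers' price falls by P* − Pb = 104 − 99 = 5; sellers' price rises by Ps − P* = 118 − 104 = 14.
So producers capture 14/19 = 14/19 of each unit of subsidy.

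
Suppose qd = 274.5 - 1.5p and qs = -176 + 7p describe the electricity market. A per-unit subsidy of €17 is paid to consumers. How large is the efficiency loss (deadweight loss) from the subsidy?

Pre-subsidy: 274.5 - 1.5p = -176 + 7p gives p* = 53, q* = 195.
With the rebate, buyers effectively pay pb = ps − 17, where ps is the price sellers receive.
Demand in terms of ps becomes qd = 274.5 − 1.5(ps − 17) = 300 - 1.5ps. Setting this equal to supply: 300 - 1.5ps = -176 + 7ps, so ps = 56.
Buyers pay pb = 56 − 17 = 39; q' = -176 + 7·56 = 216.
The subsidy expands output by 216 − 195 = 21 past the efficient level; on those units the gap between marginal cost and willingness to pay runs from 0 up to 17.
DWL = ½ × 17 × 21 = 178.5.

Deadweight loss = €178.5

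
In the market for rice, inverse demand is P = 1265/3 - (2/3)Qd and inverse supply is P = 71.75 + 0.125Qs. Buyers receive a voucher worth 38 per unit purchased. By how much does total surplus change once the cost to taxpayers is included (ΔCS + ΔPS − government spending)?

Pre-subsidy: 1265/3 - (2/3)Q = 71.75 + 0.125Q gives Q* = 442 and P* = 127.
With the rebate, buyers effectively pay Pb = Ps − 38, where Ps is the price sellers receive.
On the curves, Pb = 1265/3 - (2/3)Q and Ps = 71.75 + 0.125Q; the wedge Ps − Pb = 38 gives 71.75 + 0.125Q − (1265/3 - (2/3)Q) = 38, so Q' = 490.
Then Pb = 1265/3 − (2/3)·490 = 95 and Ps = 71.75 + 0.125·490 = 133.
ΔCS = ½(442 + 490)(127 − 95) = 14912; ΔPS = ½(442 + 490)(133 − 127) = 2796.
Government spending = 38 × 490 = 18620.
Net change = 14912 + 2796 − 18620 = -912. The loss equals the DWL triangle ½·38·48.

Net change in total surplus = -912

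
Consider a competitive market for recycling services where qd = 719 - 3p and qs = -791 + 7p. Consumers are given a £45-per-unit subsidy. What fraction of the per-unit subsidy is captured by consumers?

Pre-subsidy: 719 - 3p = -791 + 7p gives p* = 151, q* = 266.
With the rebate, buyers effectively pay pb = ps − 45, where ps is the price sellers receive.
Demand in terms of ps becomes qd = 719 − 3(ps − 45) = 854 - 3ps. Setting this equal to supply: 854 - 3ps = -791 + 7ps, so ps = 164.5.
Buyers pay pb = 164.5 − 45 = 119.5; q' = -791 + 7·164.5 = 360.5.
Buyers' price falls by p* − pb = 151 − 119.5 = 31.5; sellers' price rises by ps − p* = 164.5 − 151 = 13.5.
So consumers capture 31.5/45 = 0.7 of each unit of subsidy.

Consumer share = 0.7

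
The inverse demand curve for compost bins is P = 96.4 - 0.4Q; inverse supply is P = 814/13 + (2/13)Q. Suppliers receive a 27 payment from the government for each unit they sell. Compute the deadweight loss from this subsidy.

Deadweight loss = 658.125

Pre-subsidy: 96.4 - 0.4Q = 814/13 + (2/13)Q gives Q* = 61 and P* = 72.
With the subsidy, sellers receive Ps = Pb + 27 for each unit, where Pb is the price buyers pay.
On the curves, Pb = 96.4 - 0.4Q and Ps = 814/13 + (2/13)Q; the wedge Ps − Pb = 27 gives 814/13 + (2/13)Q − (96.4 - 0.4Q) = 27, so Q' = 109.75.
Then Pb = 96.4 − 0.4·109.75 = 52.5 and Ps = 814/13 + (2/13)·109.75 = 79.5.
The subsidy expands output by 109.75 − 61 = 48.75 past the efficient level; on those units the gap between marginal cost and willingness to pay runs from 0 up to 27.
DWL = ½ × 27 × 48.75 = 658.125.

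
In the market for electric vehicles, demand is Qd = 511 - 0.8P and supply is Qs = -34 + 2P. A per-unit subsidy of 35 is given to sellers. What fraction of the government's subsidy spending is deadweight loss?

DWL / government spending = 70/2627

Pre-subsidy: 511 - 0.8P = -34 + 2P gives P* = 2725/14, Q* = 2487/7.
With the subsidy, sellers receive Ps = Pb + 35 for each unit, where Pb is the price buyers pay.
Supply in terms of Pb becomes Qs = -34 + 2(Pb + 35) = 36 + 2Pb. Setting this equal to demand: 511 - 0.8Pb = 36 + 2Pb, so Pb = 2375/14.
Sellers receive Ps = 2375/14 + 35 = 2865/14; Q' = 511 − 0.8·(2375/14) = 2627/7.
ΔCS = ½(2487/7 + 2627/7)(2725/14 − 2375/14) = 63925/7; ΔPS = ½(2487/7 + 2627/7)(2865/14 − 2725/14) = 25570/7.
Government spending = 35 × 2627/7 = 13135.
DWL = ½ × 35 × (2627/7 − 2487/7) = 350; fraction = 350 / 13135 = 70/2627.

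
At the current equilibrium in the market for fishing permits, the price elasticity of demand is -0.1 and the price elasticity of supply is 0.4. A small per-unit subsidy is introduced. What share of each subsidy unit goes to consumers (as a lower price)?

For a small subsidy around the equilibrium, the benefit split depends on the relative slopes, which at a point are proportional to the elasticities.
Buyer share = εs/(εs + |εd|) = 0.4/(0.4 + 0.1) = 0.8; seller share = |εd|/(εs + |εd|) = 0.2.

Consumer share = 0.8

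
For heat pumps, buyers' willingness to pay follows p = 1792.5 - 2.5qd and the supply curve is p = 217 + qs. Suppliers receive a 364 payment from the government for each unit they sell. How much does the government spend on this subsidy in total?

Pre-subsidy: 1792.5 - 2.5q = 217 + q gives q* = 3151/7 and p* = 4670/7.
With the subsidy, sellers receive ps = pb + 364 for each unit, where pb is the price buyers pay.
On the curves, pb = 1792.5 - 2.5q and ps = 217 + q; the wedge ps − pb = 364 gives 217 + q − (1792.5 - 2.5q) = 364, so q' = 3879/7.
Then pb = 1792.5 − 2.5·(3879/7) = 2850/7 and ps = 217 + 1·(3879/7) = 5398/7.
Government outlay = subsidy × quantity = 364 × 3879/7 = 201708.

Government cost = 201708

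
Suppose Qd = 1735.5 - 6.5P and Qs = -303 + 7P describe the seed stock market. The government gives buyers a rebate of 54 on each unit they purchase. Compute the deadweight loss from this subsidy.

Deadweight loss = 4914

Pre-subsidy: 1735.5 - 6.5P = -303 + 7P gives P* = 151, Q* = 754.
With the rebate, buyers effectively pay Pb = Ps − 54, where Ps is the price sellers receive.
Demand in terms of Ps becomes Qd = 1735.5 − 6.5(Ps − 54) = 2086.5 - 6.5Ps. Setting this equal to supply: 2086.5 - 6.5Ps = -303 + 7Ps, so Ps = 177.
Buyers pay Pb = 177 − 54 = 123; Q' = -303 + 7·177 = 936.
The subsidy expands output by 936 − 754 = 182 past the efficient level; on those units the gap between marginal cost and willingness to pay runs from 0 up to 54.
DWL = ½ × 54 × 182 = 4914.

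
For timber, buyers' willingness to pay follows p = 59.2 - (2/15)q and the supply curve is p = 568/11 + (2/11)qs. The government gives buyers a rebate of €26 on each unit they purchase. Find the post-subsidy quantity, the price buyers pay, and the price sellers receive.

Pre-subsidy: 59.2 - (2/15)q = 568/11 + (2/11)q gives q* = 24 and p* = 56.
With the rebate, buyers effectively pay pb = ps − 26, where ps is the price sellers receive.
On the curves, pb = 59.2 - (2/15)q and ps = 568/11 + (2/11)q; the wedge ps − pb = 26 gives 568/11 + (2/11)q − (59.2 - (2/15)q) = 26, so q' = 106.5.
Then pb = 59.2 − (2/15)·106.5 = 45 and ps = 568/11 + (2/11)·106.5 = 71.

q' = 106.5; buyers pay €45; sellers receive €71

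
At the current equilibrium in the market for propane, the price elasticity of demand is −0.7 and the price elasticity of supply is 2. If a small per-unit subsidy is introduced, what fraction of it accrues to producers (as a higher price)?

Producer share = 7/27

For a small subsidy around the equilibrium, the benefit split depends on the relative slopes, which at a point are proportional to the elasticities.
Buyer share = εs/(εs + |εd|) = 2/(2 + 0.7) = 20/27; seller share = |εd|/(εs + |εd|) = 7/27.
So producers capture 7/27 of the subsidy.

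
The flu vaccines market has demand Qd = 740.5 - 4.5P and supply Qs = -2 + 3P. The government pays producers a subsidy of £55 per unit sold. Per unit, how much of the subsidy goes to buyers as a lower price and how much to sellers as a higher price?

Buyers gain £22 per unit; sellers gain £33 per unit

Pre-subsidy: 740.5 - 4.5P = -2 + 3P gives P* = 99, Q* = 295.
With the subsidy, sellers receive Ps = Pb + 55 for each unit, where Pb is the price buyers pay.
Supply in terms of Pb becomes Qs = -2 + 3(Pb + 55) = 163 + 3Pb. Setting this equal to demand: 740.5 - 4.5Pb = 163 + 3Pb, so Pb = 77.
Sellers receive Ps = 77 + 55 = 132; Q' = 740.5 − 4.5·77 = 394.
Buyers' price falls by P* − Pb = 99 − 77 = 22; sellers' price rises by Ps − P* = 132 − 99 = 33.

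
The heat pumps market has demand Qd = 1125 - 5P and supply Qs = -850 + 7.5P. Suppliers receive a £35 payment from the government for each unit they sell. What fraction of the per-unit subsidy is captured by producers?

Producer share = 0.4

Pre-subsidy: 1125 - 5P = -850 + 7.5P gives P* = 158, Q* = 335.
With the subsidy, sellers receive Ps = Pb + 35 for each unit, where Pb is the price buyers pay.
Supply in terms of Pb becomes Qs = -850 + 7.5(Pb + 35) = -587.5 + 7.5Pb. Setting this equal to demand: 1125 - 5Pb = -587.5 + 7.5Pb, so Pb = 137.
Sellers receive Ps = 137 + 35 = 172; Q' = 1125 − 5·137 = 440.
Buyers' price falls by P* − Pb = 158 − 137 = 21; sellers' price rises by Ps − P* = 172 − 158 = 14.
So producers capture 14/35 = 0.4 of each unit of subsidy.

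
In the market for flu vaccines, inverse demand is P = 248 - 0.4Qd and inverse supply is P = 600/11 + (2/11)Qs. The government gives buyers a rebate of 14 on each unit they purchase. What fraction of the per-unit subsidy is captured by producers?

Producer share = 0.3125

Pre-subsidy: 248 - 0.4Q = 600/11 + (2/11)Q gives Q* = 332.5 and P* = 115.
With the rebate, buyers effectively pay Pb = Ps − 14, where Ps is the price sellers receive.
On the curves, Pb = 248 - 0.4Q and Ps = 600/11 + (2/11)Q; the wedge Ps − Pb = 14 gives 600/11 + (2/11)Q − (248 - 0.4Q) = 14, so Q' = 356.5625.
Then Pb = 248 − 0.4·356.5625 = 105.375 and Ps = 600/11 + (2/11)·356.5625 = 119.375.
Buyers' price falls by P* − Pb = 115 − 105.375 = 9.625; sellers' price rises by Ps − P* = 119.375 − 115 = 4.375.
So producers capture 4.375/14 = 0.3125 of each unit of subsidy.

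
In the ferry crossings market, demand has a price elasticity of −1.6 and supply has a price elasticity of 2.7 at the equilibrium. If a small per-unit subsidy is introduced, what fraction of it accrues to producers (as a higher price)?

For a small subsidy around the equilibrium, the benefit split depends on the relative slopes, which at a point are proportional to the elasticities.
Buyer share = εs/(εs + |εd|) = 2.7/(2.7 + 1.6) = 27/43; seller share = |εd|/(εs + |εd|) = 16/43.
So producers capture 16/43 of the subsidy.

Producer share = 16/43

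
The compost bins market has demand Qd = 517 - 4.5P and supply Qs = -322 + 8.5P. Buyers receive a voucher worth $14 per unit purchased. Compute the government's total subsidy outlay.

Government cost = 48734/13

Pre-subsidy: 517 - 4.5P = -322 + 8.5P gives P* = 839/13, Q* = 5891/26.
With the rebate, buyers effectively pay Pb = Ps − 14, where Ps is the price sellers receive.
Demand in terms of Ps becomes Qd = 517 − 4.5(Ps − 14) = 580 - 4.5Ps. Setting this equal to supply: 580 - 4.5Ps = -322 + 8.5Ps, so Ps = 902/13.
Buyers pay Pb = 902/13 − 14 = 720/13; Q' = -322 + 8.5·(902/13) = 3481/13.
Government outlay = subsidy × quantity = 14 × 3481/13 = 48734/13.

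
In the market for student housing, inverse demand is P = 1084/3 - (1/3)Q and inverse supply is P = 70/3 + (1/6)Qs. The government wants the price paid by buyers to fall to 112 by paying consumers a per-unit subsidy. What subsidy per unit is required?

Required subsidy s = 36 per unit

At a buyer price of 112, quantity demanded is 1084 − 3·112 = 748.
Sellers supply 748 only when they receive Ps = 70/3 + (1/6)·748 = 148.
s = Ps − Pb = 148 − 112 = 36.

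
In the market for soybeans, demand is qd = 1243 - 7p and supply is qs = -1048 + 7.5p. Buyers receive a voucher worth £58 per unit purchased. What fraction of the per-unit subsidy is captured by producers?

Pre-subsidy: 1243 - 7p = -1048 + 7.5p gives p* = 158, q* = 137.
With the rebate, buyers effectively pay pb = ps − 58, where ps is the price sellers receive.
Demand in terms of ps becomes qd = 1243 − 7(ps − 58) = 1649 - 7ps. Setting this equal to supply: 1649 - 7ps = -1048 + 7.5ps, so ps = 186.
Buyers pay pb = 186 − 58 = 128; q' = -1048 + 7.5·186 = 347.
Buyers' price falls by p* − pb = 158 − 128 = 30; sellers' price rises by ps − p* = 186 − 158 = 28.
So producers capture 28/58 = 14/29 of each unit of subsidy.

Producer share = 14/29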